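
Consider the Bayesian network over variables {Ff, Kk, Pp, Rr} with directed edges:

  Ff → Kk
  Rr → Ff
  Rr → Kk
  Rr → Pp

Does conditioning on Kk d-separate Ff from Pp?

Enumerating the 2 paths from Ff to Pp and testing each for blocking by {Kk}:
Path 1: Ff ← Rr → Pp
  Rr is a fork and Rr is not conditioned on — no node blocks this path, so it is active.
Path 2: Ff → Kk ← Rr → Pp
  Kk is a collider and Kk is conditioned on, which opens it; Rr is a fork and Rr is not conditioned on — no node blocks this path, so it is active.
Since the path Ff ← Rr → Pp is active, Ff and Pp are not d-separated given {Kk}.

No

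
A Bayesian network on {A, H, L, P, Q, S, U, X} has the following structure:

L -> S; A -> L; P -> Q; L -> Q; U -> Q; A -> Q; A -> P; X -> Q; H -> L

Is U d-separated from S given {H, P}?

We examine all 3 paths between U and S:
Path 1: U → Q ← P ← A → L → S
  Q is a collider here and neither Q nor any of its descendants is conditioned on, so the collider stays closed — the path is blocked at Q.
Path 2: U → Q ← L → S
  Q is a collider here and neither Q nor any of its descendants is conditioned on, so the collider stays closed — the path is blocked at Q.
Path 3: U → Q ← A → L → S
  Q is a collider here and neither Q nor any of its descendants is conditioned on, so the collider stays closed — the path is blocked at Q.
All paths are blocked; U ⊥ S | {H, P} holds.

Yes — U and S are d-separated given {H, P}.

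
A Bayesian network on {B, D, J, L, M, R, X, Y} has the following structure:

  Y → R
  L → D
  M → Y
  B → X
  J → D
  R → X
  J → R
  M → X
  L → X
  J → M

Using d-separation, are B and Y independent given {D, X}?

No

Enumerating the 6 paths from B to Y and testing each for blocking by {D, X}:
Path 1: B → X ← M → Y
  X is a collider and X is conditioned on, which opens it; M is a fork and M is not conditioned on — no node blocks this path, so it is active.
Path 2: B → X ← M ← J → R ← Y
  X is a collider and X is conditioned on, which opens it; M is a chain and M is not conditioned on; J is a fork and J is not conditioned on; R is a collider and its descendant X is conditioned on, which opens it — no node blocks this path, so it is active.
Path 3: B → X ← R ← Y
  X is a collider and X is conditioned on, which opens it; R is a chain and R is not conditioned on — no node blocks this path, so it is active.
Path 4: B → X ← R ← J → M → Y
  X is a collider and X is conditioned on, which opens it; R is a chain and R is not conditioned on; J is a fork and J is not conditioned on; M is a chain and M is not conditioned on — no node blocks this path, so it is active.
Path 5: B → X ← L → D ← J → M → Y
  X is a collider and X is conditioned on, which opens it; L is a fork and L is not conditioned on; D is a collider and D is conditioned on, which opens it; J is a fork and J is not conditioned on; M is a chain and M is not conditioned on — no node blocks this path, so it is active.
Path 6: B → X ← L → D ← J → R ← Y
  X is a collider and X is conditioned on, which opens it; L is a fork and L is not conditioned on; D is a collider and D is conditioned on, which opens it; J is a fork and J is not conditioned on; R is a collider and its descendant X is conditioned on, which opens it — no node blocks this path, so it is active.
Because an active path exists, B and Y are not d-separated.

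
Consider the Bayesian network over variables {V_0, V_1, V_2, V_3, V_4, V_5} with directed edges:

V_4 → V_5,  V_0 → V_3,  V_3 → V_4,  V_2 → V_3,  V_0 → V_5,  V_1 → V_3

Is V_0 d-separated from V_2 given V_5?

There are 2 undirected paths between V_0 and V_2; checking each against the conditioning set {V_5}:
  1. V_0 → V_5 ← V_4 ← V_3 ← V_2 — V_5:collider[open]; V_4:chain[open]; V_3:chain[open] ⇒ active
  2. V_0 → V_3 ← V_2 — V_3:collider[open] ⇒ active
Since the path V_0 → V_5 ← V_4 ← V_3 ← V_2 is active, V_0 and V_2 are not d-separated given {V_5}.

No — V_0 and V_2 are not d-separated given {V_5}.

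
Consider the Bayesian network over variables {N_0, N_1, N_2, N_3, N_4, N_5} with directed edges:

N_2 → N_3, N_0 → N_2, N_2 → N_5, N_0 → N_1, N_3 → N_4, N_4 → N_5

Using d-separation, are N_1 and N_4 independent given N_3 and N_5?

Enumerating the 2 paths from N_1 to N_4 and testing each for blocking by {N_3, N_5}:
  1. N_1 ← N_0 → N_2 → N_5 ← N_4 — N_0:fork[open]; N_2:chain[open]; N_5:collider[open] ⇒ active
  2. N_1 ← N_0 → N_2 → N_3 → N_4 — N_0:fork[open]; N_2:chain[open]; N_3:chain[blocks] ⇒ blocked
At least one path is unblocked, so d-separation fails.

No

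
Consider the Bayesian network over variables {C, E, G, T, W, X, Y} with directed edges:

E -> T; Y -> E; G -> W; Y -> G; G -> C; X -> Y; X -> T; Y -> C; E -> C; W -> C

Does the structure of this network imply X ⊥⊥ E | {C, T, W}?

There are 5 undirected paths between X and E; checking each against the conditioning set {C, T, W}:
  1. X → Y → G → W → C ← E — Y:chain[open]; G:chain[open]; W:chain[blocks]; C:collider[open] ⇒ blocked
  2. X → Y → G → C ← E — Y:chain[open]; G:chain[open]; C:collider[open] ⇒ active
  3. X → Y → E — Y:chain[open] ⇒ active
  4. X → Y → C ← E — Y:chain[open]; C:collider[open] ⇒ active
  5. X → T ← E — T:collider[open] ⇒ active
Because an active path exists, X and E are not d-separated.

No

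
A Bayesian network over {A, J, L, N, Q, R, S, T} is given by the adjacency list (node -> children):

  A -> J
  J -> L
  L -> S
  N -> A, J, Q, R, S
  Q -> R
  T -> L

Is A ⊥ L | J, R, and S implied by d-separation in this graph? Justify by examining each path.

Enumerating the 4 paths from A to L and testing each for blocking by {J, R, S}:
  1. A ← N → S ← L — N:fork[open]; S:collider[open] ⇒ active
  2. A ← N → J → L — N:fork[open]; J:chain[blocks] ⇒ blocked
  3. A → J → L — J:chain[blocks] ⇒ blocked
  4. A → J ← N → S ← L — J:collider[open]; N:fork[open]; S:collider[open] ⇒ active
At least one path is unblocked, so d-separation fails.

No — A and L are not d-separated given {J, R, S}.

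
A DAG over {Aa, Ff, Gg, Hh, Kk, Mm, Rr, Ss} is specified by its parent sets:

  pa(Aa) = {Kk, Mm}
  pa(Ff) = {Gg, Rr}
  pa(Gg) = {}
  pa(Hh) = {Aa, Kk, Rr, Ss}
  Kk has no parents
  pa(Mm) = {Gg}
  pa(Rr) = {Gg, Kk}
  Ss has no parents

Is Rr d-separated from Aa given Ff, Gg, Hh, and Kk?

We examine all 6 paths between Rr and Aa:
Path 1: Rr ← Gg → Mm → Aa
  Gg is a fork here and Gg is conditioned on, so the path is blocked at Gg.
Path 2: Rr → Ff ← Gg → Mm → Aa
  Gg is a fork here and Gg is conditioned on, so the path is blocked at Gg.
Path 3: Rr ← Kk → Hh ← Aa
  Kk is a fork here and Kk is conditioned on, so the path is blocked at Kk.
Path 4: Rr ← Kk → Aa
  Kk is a fork here and Kk is conditioned on, so the path is blocked at Kk.
Path 5: Rr → Hh ← Kk → Aa
  Kk is a fork here and Kk is conditioned on, so the path is blocked at Kk.
Path 6: Rr → Hh ← Aa
  Hh is a collider and Hh is conditioned on, which opens it — no node blocks this path, so it is active.
At least one path is unblocked, so d-separation fails.

No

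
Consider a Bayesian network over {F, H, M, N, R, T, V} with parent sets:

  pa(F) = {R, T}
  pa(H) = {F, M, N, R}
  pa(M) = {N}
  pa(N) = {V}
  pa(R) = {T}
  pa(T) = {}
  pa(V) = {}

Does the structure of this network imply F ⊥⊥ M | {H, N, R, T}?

We examine all 6 paths between F and M:
Path 1: F ← T → R → H ← N → M
  T is a fork here and T is conditioned on, so the path is blocked at T.
Path 2: F ← T → R → H ← M
  T is a fork here and T is conditioned on, so the path is blocked at T.
Path 3: F ← R → H ← N → M
  R is a fork here and R is conditioned on, so the path is blocked at R.
Path 4: F ← R → H ← M
  R is a fork here and R is conditioned on, so the path is blocked at R.
Path 5: F → H ← N → M
  N is a fork here and N is conditioned on, so the path is blocked at N.
Path 6: F → H ← M
  H is a collider and H is conditioned on, which opens it — no node blocks this path, so it is active.
At least one path is unblocked, so d-separation fails.

No — F and M are not d-separated given {H, N, R, T}.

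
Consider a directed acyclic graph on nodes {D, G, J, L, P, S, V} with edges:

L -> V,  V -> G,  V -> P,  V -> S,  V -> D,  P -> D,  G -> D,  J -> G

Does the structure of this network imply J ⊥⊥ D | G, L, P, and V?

Yes — J and D are d-separated given {G, L, P, V}.

3 paths connect J and D; each must be blocked for d-separation to hold:
Path 1: J → G ← V → D
  V is a fork here and V is conditioned on, so the path is blocked at V.
Path 2: J → G ← V → P → D
  V is a fork here and V is conditioned on, so the path is blocked at V.
Path 3: J → G → D
  G is a chain here and G is conditioned on, so the path is blocked at G.
Every path is blocked, so J and D are d-separated given {G, L, P, V}.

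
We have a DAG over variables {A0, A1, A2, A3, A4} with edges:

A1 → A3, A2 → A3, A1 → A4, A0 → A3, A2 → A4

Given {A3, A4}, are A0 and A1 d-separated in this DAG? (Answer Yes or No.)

We examine all 2 paths between A0 and A1:
  1. A0 → A3 ← A2 → A4 ← A1 — A3:collider[open]; A2:fork[open]; A4:collider[open] ⇒ active
  2. A0 → A3 ← A1 — A3:collider[open] ⇒ active
Since the path A0 → A3 ← A2 → A4 ← A1 is active, A0 and A1 are not d-separated given {A3, A4}.

No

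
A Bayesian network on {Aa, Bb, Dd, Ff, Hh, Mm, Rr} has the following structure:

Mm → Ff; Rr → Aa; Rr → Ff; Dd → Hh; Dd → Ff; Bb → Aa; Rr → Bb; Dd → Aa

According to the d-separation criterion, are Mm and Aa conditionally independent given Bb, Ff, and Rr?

Enumerating the 3 paths from Mm to Aa and testing each for blocking by {Bb, Ff, Rr}:
Path 1: Mm → Ff ← Rr → Aa
  Rr is a fork here and Rr is conditioned on, so the path is blocked at Rr.
Path 2: Mm → Ff ← Rr → Bb → Aa
  Rr is a fork here and Rr is conditioned on, so the path is blocked at Rr.
Path 3: Mm → Ff ← Dd → Aa
  Ff is a collider and Ff is conditioned on, which opens it; Dd is a fork and Dd is not conditioned on — no node blocks this path, so it is active.
Because an active path exists, Mm and Aa are not d-separated.

No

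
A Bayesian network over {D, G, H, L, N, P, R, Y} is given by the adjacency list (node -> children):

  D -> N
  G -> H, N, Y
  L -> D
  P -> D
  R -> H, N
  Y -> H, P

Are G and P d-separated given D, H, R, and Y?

Yes — G and P are d-separated given {D, H, R, Y}.

There are 6 undirected paths between G and P; checking each against the conditioning set {D, H, R, Y}:
  1. G → N ← D ← P — N:collider[blocks]; D:chain[blocks] ⇒ blocked
  2. G → N ← R → H ← Y → P — N:collider[blocks]; R:fork[blocks]; H:collider[open]; Y:fork[blocks] ⇒ blocked
  3. G → H ← R → N ← D ← P — H:collider[open]; R:fork[blocks]; N:collider[blocks]; D:chain[blocks] ⇒ blocked
  4. G → H ← Y → P — H:collider[open]; Y:fork[blocks] ⇒ blocked
  5. G → Y → P — Y:chain[blocks] ⇒ blocked
  6. G → Y → H ← R → N ← D ← P — Y:chain[blocks]; H:collider[open]; R:fork[blocks]; N:collider[blocks]; D:chain[blocks] ⇒ blocked
Since every path is blocked, d-separation holds.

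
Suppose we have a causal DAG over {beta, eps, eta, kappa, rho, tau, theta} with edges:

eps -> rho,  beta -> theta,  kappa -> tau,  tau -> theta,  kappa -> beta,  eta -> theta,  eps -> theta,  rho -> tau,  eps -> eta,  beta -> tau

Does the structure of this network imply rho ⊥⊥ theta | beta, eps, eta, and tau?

Enumerating the 5 paths from rho to theta and testing each for blocking by {beta, eps, eta, tau}:
  1. rho ← eps → theta — eps:fork[blocks] ⇒ blocked
  2. rho ← eps → eta → theta — eps:fork[blocks]; eta:chain[blocks] ⇒ blocked
  3. rho → tau ← beta → theta — tau:collider[open]; beta:fork[blocks] ⇒ blocked
  4. rho → tau → theta — tau:chain[blocks] ⇒ blocked
  5. rho → tau ← kappa → beta → theta — tau:collider[open]; kappa:fork[open]; beta:chain[blocks] ⇒ blocked
Since every path is blocked, d-separation holds.

Yes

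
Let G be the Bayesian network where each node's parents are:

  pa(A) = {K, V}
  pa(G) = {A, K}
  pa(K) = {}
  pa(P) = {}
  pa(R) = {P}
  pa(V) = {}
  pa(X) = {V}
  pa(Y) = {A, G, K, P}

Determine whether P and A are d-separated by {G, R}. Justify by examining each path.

Yes — P and A are d-separated given {G, R}.

There are 5 undirected paths between P and A; checking each against the conditioning set {G, R}:
  1. P → Y ← K → G ← A — Y:collider[blocks]; K:fork[open]; G:collider[open] ⇒ blocked
  2. P → Y ← K → A — Y:collider[blocks]; K:fork[open] ⇒ blocked
  3. P → Y ← G ← K → A — Y:collider[blocks]; G:chain[blocks]; K:fork[open] ⇒ blocked
  4. P → Y ← G ← A — Y:collider[blocks]; G:chain[blocks] ⇒ blocked
  5. P → Y ← A — Y:collider[blocks] ⇒ blocked
Since every path is blocked, d-separation holds.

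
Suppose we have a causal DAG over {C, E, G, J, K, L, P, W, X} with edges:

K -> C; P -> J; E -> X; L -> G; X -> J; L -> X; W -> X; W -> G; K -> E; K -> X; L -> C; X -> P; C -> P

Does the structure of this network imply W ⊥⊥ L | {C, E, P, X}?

There are 6 undirected paths between W and L; checking each against the conditioning set {C, E, P, X}:
Path 1: W → X ← E ← K → C ← L
  E is a chain here and E is conditioned on, so the path is blocked at E.
Path 2: W → X ← L
  X is a collider and X is conditioned on, which opens it — no node blocks this path, so it is active.
Path 3: W → X → J ← P ← C ← L
  X is a chain here and X is conditioned on, so the path is blocked at X.
Path 4: W → X → P ← C ← L
  X is a chain here and X is conditioned on, so the path is blocked at X.
Path 5: W → X ← K → C ← L
  X is a collider and X is conditioned on, which opens it; K is a fork and K is not conditioned on; C is a collider and C is conditioned on, which opens it — no node blocks this path, so it is active.
Path 6: W → G ← L
  G is a collider here and neither G nor any of its descendants is conditioned on, so the collider stays closed — the path is blocked at G.
At least one path is unblocked, so d-separation fails.

No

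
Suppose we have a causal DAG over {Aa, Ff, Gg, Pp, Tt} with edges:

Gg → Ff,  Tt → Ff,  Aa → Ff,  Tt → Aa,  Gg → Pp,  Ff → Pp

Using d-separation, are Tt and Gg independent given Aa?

Yes — Tt and Gg are d-separated given {Aa}.

We examine all 4 paths between Tt and Gg:
Path 1: Tt → Ff → Pp ← Gg
  Pp is a collider here and neither Pp nor any of its descendants is conditioned on, so the collider stays closed — the path is blocked at Pp.
Path 2: Tt → Ff ← Gg
  Ff is a collider here and neither Ff nor any of its descendants is conditioned on, so the collider stays closed — the path is blocked at Ff.
Path 3: Tt → Aa → Ff → Pp ← Gg
  Aa is a chain here and Aa is conditioned on, so the path is blocked at Aa.
Path 4: Tt → Aa → Ff ← Gg
  Aa is a chain here and Aa is conditioned on, so the path is blocked at Aa.
Every path is blocked, so Tt and Gg are d-separated given {Aa}.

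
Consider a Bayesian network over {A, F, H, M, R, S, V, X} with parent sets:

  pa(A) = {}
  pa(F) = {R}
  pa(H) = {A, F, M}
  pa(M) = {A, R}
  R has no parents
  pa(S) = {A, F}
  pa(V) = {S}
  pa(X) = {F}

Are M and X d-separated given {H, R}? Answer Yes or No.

We examine all 5 paths between M and X:
Path 1: M ← A → H ← F → X
  A is a fork and A is not conditioned on; H is a collider and H is conditioned on, which opens it; F is a fork and F is not conditioned on — no node blocks this path, so it is active.
Path 2: M ← A → S ← F → X
  S is a collider here and neither S nor any of its descendants is conditioned on, so the collider stays closed — the path is blocked at S.
Path 3: M ← R → F → X
  R is a fork here and R is conditioned on, so the path is blocked at R.
Path 4: M → H ← A → S ← F → X
  S is a collider here and neither S nor any of its descendants is conditioned on, so the collider stays closed — the path is blocked at S.
Path 5: M → H ← F → X
  H is a collider and H is conditioned on, which opens it; F is a fork and F is not conditioned on — no node blocks this path, so it is active.
At least one path is unblocked, so d-separation fails.

No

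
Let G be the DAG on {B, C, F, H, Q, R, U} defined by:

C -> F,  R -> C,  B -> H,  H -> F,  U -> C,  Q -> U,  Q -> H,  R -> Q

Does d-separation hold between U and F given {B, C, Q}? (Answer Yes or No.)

Enumerating the 4 paths from U to F and testing each for blocking by {B, C, Q}:
Path 1: U → C → F
  C is a chain here and C is conditioned on, so the path is blocked at C.
Path 2: U → C ← R → Q → H → F
  Q is a chain here and Q is conditioned on, so the path is blocked at Q.
Path 3: U ← Q ← R → C → F
  Q is a chain here and Q is conditioned on, so the path is blocked at Q.
Path 4: U ← Q → H → F
  Q is a fork here and Q is conditioned on, so the path is blocked at Q.
Every path is blocked, so U and F are d-separated given {B, C, Q}.

Yes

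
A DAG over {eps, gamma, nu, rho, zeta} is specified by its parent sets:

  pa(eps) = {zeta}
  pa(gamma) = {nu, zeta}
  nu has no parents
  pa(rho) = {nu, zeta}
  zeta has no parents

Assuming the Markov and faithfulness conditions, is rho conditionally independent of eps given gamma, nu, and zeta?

Yes

Enumerating the 2 paths from rho to eps and testing each for blocking by {gamma, nu, zeta}:
Path 1: rho ← nu → gamma ← zeta → eps
  nu is a fork here and nu is conditioned on, so the path is blocked at nu.
Path 2: rho ← zeta → eps
  zeta is a fork here and zeta is conditioned on, so the path is blocked at zeta.
Every path is blocked, so rho and eps are d-separated given {gamma, nu, zeta}.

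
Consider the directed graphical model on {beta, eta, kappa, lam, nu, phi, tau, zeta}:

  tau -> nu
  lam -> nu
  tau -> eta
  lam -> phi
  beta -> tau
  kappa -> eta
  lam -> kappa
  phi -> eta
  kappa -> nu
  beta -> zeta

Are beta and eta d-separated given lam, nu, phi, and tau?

Yes

There are 5 undirected paths between beta and eta; checking each against the conditioning set {lam, nu, phi, tau}:
Path 1: beta → tau → nu ← kappa → eta
  tau is a chain here and tau is conditioned on, so the path is blocked at tau.
Path 2: beta → tau → nu ← kappa ← lam → phi → eta
  tau is a chain here and tau is conditioned on, so the path is blocked at tau.
Path 3: beta → tau → nu ← lam → kappa → eta
  tau is a chain here and tau is conditioned on, so the path is blocked at tau.
Path 4: beta → tau → nu ← lam → phi → eta
  tau is a chain here and tau is conditioned on, so the path is blocked at tau.
Path 5: beta → tau → eta
  tau is a chain here and tau is conditioned on, so the path is blocked at tau.
All paths are blocked; beta ⊥ eta | {lam, nu, phi, tau} holds.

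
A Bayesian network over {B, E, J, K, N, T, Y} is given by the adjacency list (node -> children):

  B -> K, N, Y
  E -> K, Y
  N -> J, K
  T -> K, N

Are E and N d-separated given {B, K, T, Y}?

6 paths connect E and N; each must be blocked for d-separation to hold:
  1. E → Y ← B → N — Y:collider[open]; B:fork[blocks] ⇒ blocked
  2. E → Y ← B → K ← T → N — Y:collider[open]; B:fork[blocks]; K:collider[open]; T:fork[blocks] ⇒ blocked
  3. E → Y ← B → K ← N — Y:collider[open]; B:fork[blocks]; K:collider[open] ⇒ blocked
  4. E → K ← T → N — K:collider[open]; T:fork[blocks] ⇒ blocked
  5. E → K ← N — K:collider[open] ⇒ active
  6. E → K ← B → N — K:collider[open]; B:fork[blocks] ⇒ blocked
At least one path is unblocked, so d-separation fails.

No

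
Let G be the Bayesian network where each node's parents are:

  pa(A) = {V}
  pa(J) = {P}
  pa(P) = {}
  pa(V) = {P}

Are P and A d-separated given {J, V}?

Yes — P and A are d-separated given {J, V}.

There is one path between P and A:
Path 1: P → V → A
  V is a chain here and V is conditioned on, so the path is blocked at V.
Every path is blocked, so P and A are d-separated given {J, V}.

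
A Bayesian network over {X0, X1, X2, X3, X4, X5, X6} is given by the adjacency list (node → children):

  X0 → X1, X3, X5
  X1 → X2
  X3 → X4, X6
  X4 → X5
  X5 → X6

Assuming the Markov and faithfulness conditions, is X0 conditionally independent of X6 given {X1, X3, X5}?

Yes

4 paths connect X0 and X6; each must be blocked for d-separation to hold:
Path 1: X0 → X3 → X6
  X3 is a chain here and X3 is conditioned on, so the path is blocked at X3.
Path 2: X0 → X3 → X4 → X5 → X6
  X3 is a chain here and X3 is conditioned on, so the path is blocked at X3.
Path 3: X0 → X5 → X6
  X5 is a chain here and X5 is conditioned on, so the path is blocked at X5.
Path 4: X0 → X5 ← X4 ← X3 → X6
  X3 is a fork here and X3 is conditioned on, so the path is blocked at X3.
Every path is blocked, so X0 and X6 are d-separated given {X1, X3, X5}.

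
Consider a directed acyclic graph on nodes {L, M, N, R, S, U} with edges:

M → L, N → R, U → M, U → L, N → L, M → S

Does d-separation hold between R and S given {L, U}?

No

Enumerating the 2 paths from R to S and testing each for blocking by {L, U}:
Path 1: R ← N → L ← U → M → S
  U is a fork here and U is conditioned on, so the path is blocked at U.
Path 2: R ← N → L ← M → S
  N is a fork and N is not conditioned on; L is a collider and L is conditioned on, which opens it; M is a fork and M is not conditioned on — no node blocks this path, so it is active.
Because an active path exists, R and S are not d-separated.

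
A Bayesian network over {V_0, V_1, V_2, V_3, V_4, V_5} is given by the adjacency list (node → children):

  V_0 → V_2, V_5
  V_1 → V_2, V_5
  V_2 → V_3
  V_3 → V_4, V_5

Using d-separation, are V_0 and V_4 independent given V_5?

No

We examine all 4 paths between V_0 and V_4:
  1. V_0 → V_5 ← V_1 → V_2 → V_3 → V_4 — V_5:collider[open]; V_1:fork[open]; V_2:chain[open]; V_3:chain[open] ⇒ active
  2. V_0 → V_5 ← V_3 → V_4 — V_5:collider[open]; V_3:fork[open] ⇒ active
  3. V_0 → V_2 ← V_1 → V_5 ← V_3 → V_4 — V_2:collider[open]; V_1:fork[open]; V_5:collider[open]; V_3:fork[open] ⇒ active
  4. V_0 → V_2 → V_3 → V_4 — V_2:chain[open]; V_3:chain[open] ⇒ active
Since the path V_0 → V_5 ← V_1 → V_2 → V_3 → V_4 is active, V_0 and V_4 are not d-separated given {V_5}.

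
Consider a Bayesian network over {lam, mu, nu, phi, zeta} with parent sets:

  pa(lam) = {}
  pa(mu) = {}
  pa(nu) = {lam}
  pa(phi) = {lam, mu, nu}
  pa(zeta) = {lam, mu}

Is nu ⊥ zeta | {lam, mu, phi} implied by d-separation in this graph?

4 paths connect nu and zeta; each must be blocked for d-separation to hold:
  1. nu → phi ← lam → zeta — phi:collider[open]; lam:fork[blocks] ⇒ blocked
  2. nu → phi ← mu → zeta — phi:collider[open]; mu:fork[blocks] ⇒ blocked
  3. nu ← lam → phi ← mu → zeta — lam:fork[blocks]; phi:collider[open]; mu:fork[blocks] ⇒ blocked
  4. nu ← lam → zeta — lam:fork[blocks] ⇒ blocked
Every path is blocked, so nu and zeta are d-separated given {lam, mu, phi}.

Yes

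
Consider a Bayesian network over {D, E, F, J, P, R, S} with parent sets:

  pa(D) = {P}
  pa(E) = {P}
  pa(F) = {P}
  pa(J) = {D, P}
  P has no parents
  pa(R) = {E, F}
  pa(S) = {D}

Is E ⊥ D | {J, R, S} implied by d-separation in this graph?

We examine all 4 paths between E and D:
Path 1: E ← P → J ← D
  P is a fork and P is not conditioned on; J is a collider and J is conditioned on, which opens it — no node blocks this path, so it is active.
Path 2: E ← P → D
  P is a fork and P is not conditioned on — no node blocks this path, so it is active.
Path 3: E → R ← F ← P → J ← D
  R is a collider and R is conditioned on, which opens it; F is a chain and F is not conditioned on; P is a fork and P is not conditioned on; J is a collider and J is conditioned on, which opens it — no node blocks this path, so it is active.
Path 4: E → R ← F ← P → D
  R is a collider and R is conditioned on, which opens it; F is a chain and F is not conditioned on; P is a fork and P is not conditioned on — no node blocks this path, so it is active.
Because an active path exists, E and D are not d-separated.

No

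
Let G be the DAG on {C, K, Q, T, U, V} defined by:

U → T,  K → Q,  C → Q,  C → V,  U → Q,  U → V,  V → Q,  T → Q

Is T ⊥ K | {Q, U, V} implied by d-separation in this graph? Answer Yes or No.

Enumerating the 4 paths from T to K and testing each for blocking by {Q, U, V}:
Path 1: T ← U → V ← C → Q ← K
  U is a fork here and U is conditioned on, so the path is blocked at U.
Path 2: T ← U → V → Q ← K
  U is a fork here and U is conditioned on, so the path is blocked at U.
Path 3: T ← U → Q ← K
  U is a fork here and U is conditioned on, so the path is blocked at U.
Path 4: T → Q ← K
  Q is a collider and Q is conditioned on, which opens it — no node blocks this path, so it is active.
At least one path is unblocked, so d-separation fails.

No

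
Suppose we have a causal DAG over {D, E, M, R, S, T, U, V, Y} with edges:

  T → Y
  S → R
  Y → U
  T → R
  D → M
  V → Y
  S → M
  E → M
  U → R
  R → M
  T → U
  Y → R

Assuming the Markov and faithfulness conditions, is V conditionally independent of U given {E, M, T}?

We examine all 5 paths between V and U:
Path 1: V → Y → U
  Y is a chain and Y is not conditioned on — no node blocks this path, so it is active.
Path 2: V → Y ← T → U
  T is a fork here and T is conditioned on, so the path is blocked at T.
Path 3: V → Y ← T → R ← U
  T is a fork here and T is conditioned on, so the path is blocked at T.
Path 4: V → Y → R ← U
  Y is a chain and Y is not conditioned on; R is a collider and its descendant M is conditioned on, which opens it — no node blocks this path, so it is active.
Path 5: V → Y → R ← T → U
  T is a fork here and T is conditioned on, so the path is blocked at T.
At least one path is unblocked, so d-separation fails.

No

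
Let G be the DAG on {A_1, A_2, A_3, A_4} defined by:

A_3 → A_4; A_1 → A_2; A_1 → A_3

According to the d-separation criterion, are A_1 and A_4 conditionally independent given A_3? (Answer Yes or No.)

The only undirected path from A_1 to A_4 is:
Path 1: A_1 → A_3 → A_4
  A_3 is a chain here and A_3 is conditioned on, so the path is blocked at A_3.
Every path is blocked, so A_1 and A_4 are d-separated given {A_3}.

Yes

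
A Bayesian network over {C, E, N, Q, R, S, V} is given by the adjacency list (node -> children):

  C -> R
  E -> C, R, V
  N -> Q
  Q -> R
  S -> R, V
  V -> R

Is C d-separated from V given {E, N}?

Yes

There are 6 undirected paths between C and V; checking each against the conditioning set {E, N}:
  1. C → R ← E → V — R:collider[blocks]; E:fork[blocks] ⇒ blocked
  2. C → R ← S → V — R:collider[blocks]; S:fork[open] ⇒ blocked
  3. C → R ← V — R:collider[blocks] ⇒ blocked
  4. C ← E → R ← S → V — E:fork[blocks]; R:collider[blocks]; S:fork[open] ⇒ blocked
  5. C ← E → R ← V — E:fork[blocks]; R:collider[blocks] ⇒ blocked
  6. C ← E → V — E:fork[blocks] ⇒ blocked
Since every path is blocked, d-separation holds.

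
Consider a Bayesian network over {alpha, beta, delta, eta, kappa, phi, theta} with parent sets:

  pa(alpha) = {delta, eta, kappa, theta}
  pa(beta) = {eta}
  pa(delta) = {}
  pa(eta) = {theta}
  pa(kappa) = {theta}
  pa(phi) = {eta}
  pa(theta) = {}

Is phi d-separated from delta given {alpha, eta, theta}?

Enumerating the 3 paths from phi to delta and testing each for blocking by {alpha, eta, theta}:
Path 1: phi ← eta ← theta → alpha ← delta
  eta is a chain here and eta is conditioned on, so the path is blocked at eta.
Path 2: phi ← eta ← theta → kappa → alpha ← delta
  eta is a chain here and eta is conditioned on, so the path is blocked at eta.
Path 3: phi ← eta → alpha ← delta
  eta is a fork here and eta is conditioned on, so the path is blocked at eta.
Since every path is blocked, d-separation holds.

Yes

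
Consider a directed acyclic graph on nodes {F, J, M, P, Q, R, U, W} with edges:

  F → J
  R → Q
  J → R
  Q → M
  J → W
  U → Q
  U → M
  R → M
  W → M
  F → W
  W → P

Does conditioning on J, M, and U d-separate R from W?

No — R and W are not d-separated given {J, M, U}.

There are 5 undirected paths between R and W; checking each against the conditioning set {J, M, U}:
  1. R → M ← W — M:collider[open] ⇒ active
  2. R → Q ← U → M ← W — Q:collider[open]; U:fork[blocks]; M:collider[open] ⇒ blocked
  3. R → Q → M ← W — Q:chain[open]; M:collider[open] ⇒ active
  4. R ← J ← F → W — J:chain[blocks]; F:fork[open] ⇒ blocked
  5. R ← J → W — J:fork[blocks] ⇒ blocked
Because an active path exists, R and W are not d-separated.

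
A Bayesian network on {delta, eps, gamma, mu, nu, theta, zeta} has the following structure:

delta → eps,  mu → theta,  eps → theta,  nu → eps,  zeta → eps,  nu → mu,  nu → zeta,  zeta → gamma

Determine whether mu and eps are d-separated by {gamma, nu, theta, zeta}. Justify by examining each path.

Enumerating the 3 paths from mu to eps and testing each for blocking by {gamma, nu, theta, zeta}:
Path 1: mu → theta ← eps
  theta is a collider and theta is conditioned on, which opens it — no node blocks this path, so it is active.
Path 2: mu ← nu → eps
  nu is a fork here and nu is conditioned on, so the path is blocked at nu.
Path 3: mu ← nu → zeta → eps
  nu is a fork here and nu is conditioned on, so the path is blocked at nu.
Because an active path exists, mu and eps are not d-separated.

No — mu and eps are not d-separated given {gamma, nu, theta, zeta}.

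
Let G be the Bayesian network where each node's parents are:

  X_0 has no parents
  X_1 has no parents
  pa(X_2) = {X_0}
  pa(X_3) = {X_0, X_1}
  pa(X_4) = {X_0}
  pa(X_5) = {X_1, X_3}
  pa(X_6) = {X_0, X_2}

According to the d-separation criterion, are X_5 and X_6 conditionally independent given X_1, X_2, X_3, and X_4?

Yes — X_5 and X_6 are d-separated given {X_1, X_2, X_3, X_4}.

Enumerating the 4 paths from X_5 to X_6 and testing each for blocking by {X_1, X_2, X_3, X_4}:
Path 1: X_5 ← X_1 → X_3 ← X_0 → X_6
  X_1 is a fork here and X_1 is conditioned on, so the path is blocked at X_1.
Path 2: X_5 ← X_1 → X_3 ← X_0 → X_2 → X_6
  X_1 is a fork here and X_1 is conditioned on, so the path is blocked at X_1.
Path 3: X_5 ← X_3 ← X_0 → X_6
  X_3 is a chain here and X_3 is conditioned on, so the path is blocked at X_3.
Path 4: X_5 ← X_3 ← X_0 → X_2 → X_6
  X_3 is a chain here and X_3 is conditioned on, so the path is blocked at X_3.
Every path is blocked, so X_5 and X_6 are d-separated given {X_1, X_2, X_3, X_4}.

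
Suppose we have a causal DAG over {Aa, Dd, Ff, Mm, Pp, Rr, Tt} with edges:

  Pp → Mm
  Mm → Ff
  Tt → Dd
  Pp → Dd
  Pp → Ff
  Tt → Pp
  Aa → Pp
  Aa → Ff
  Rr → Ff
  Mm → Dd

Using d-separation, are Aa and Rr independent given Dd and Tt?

Yes

There are 5 undirected paths between Aa and Rr; checking each against the conditioning set {Dd, Tt}:
  1. Aa → Ff ← Rr — Ff:collider[blocks] ⇒ blocked
  2. Aa → Pp → Mm → Ff ← Rr — Pp:chain[open]; Mm:chain[open]; Ff:collider[blocks] ⇒ blocked
  3. Aa → Pp ← Tt → Dd ← Mm → Ff ← Rr — Pp:collider[open]; Tt:fork[blocks]; Dd:collider[open]; Mm:fork[open]; Ff:collider[blocks] ⇒ blocked
  4. Aa → Pp → Dd ← Mm → Ff ← Rr — Pp:chain[open]; Dd:collider[open]; Mm:fork[open]; Ff:collider[blocks] ⇒ blocked
  5. Aa → Pp → Ff ← Rr — Pp:chain[open]; Ff:collider[blocks] ⇒ blocked
Since every path is blocked, d-separation holds.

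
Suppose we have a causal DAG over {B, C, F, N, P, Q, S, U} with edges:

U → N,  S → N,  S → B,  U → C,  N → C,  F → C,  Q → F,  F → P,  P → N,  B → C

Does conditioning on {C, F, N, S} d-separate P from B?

We examine all 6 paths between P and B:
Path 1: P ← F → C ← N ← S → B
  F is a fork here and F is conditioned on, so the path is blocked at F.
Path 2: P ← F → C ← B
  F is a fork here and F is conditioned on, so the path is blocked at F.
Path 3: P ← F → C ← U → N ← S → B
  F is a fork here and F is conditioned on, so the path is blocked at F.
Path 4: P → N → C ← B
  N is a chain here and N is conditioned on, so the path is blocked at N.
Path 5: P → N ← S → B
  S is a fork here and S is conditioned on, so the path is blocked at S.
Path 6: P → N ← U → C ← B
  N is a collider and N is conditioned on, which opens it; U is a fork and U is not conditioned on; C is a collider and C is conditioned on, which opens it — no node blocks this path, so it is active.
Since the path P → N ← U → C ← B is active, P and B are not d-separated given {C, F, N, S}.

No — P and B are not d-separated given {C, F, N, S}.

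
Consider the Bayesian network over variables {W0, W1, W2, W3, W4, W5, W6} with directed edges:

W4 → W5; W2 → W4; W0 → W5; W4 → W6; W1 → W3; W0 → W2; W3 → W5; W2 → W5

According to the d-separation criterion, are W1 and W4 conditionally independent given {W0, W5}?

3 paths connect W1 and W4; each must be blocked for d-separation to hold:
  1. W1 → W3 → W5 ← W4 — W3:chain[open]; W5:collider[open] ⇒ active
  2. W1 → W3 → W5 ← W2 → W4 — W3:chain[open]; W5:collider[open]; W2:fork[open] ⇒ active
  3. W1 → W3 → W5 ← W0 → W2 → W4 — W3:chain[open]; W5:collider[open]; W0:fork[blocks]; W2:chain[open] ⇒ blocked
Because an active path exists, W1 and W4 are not d-separated.

No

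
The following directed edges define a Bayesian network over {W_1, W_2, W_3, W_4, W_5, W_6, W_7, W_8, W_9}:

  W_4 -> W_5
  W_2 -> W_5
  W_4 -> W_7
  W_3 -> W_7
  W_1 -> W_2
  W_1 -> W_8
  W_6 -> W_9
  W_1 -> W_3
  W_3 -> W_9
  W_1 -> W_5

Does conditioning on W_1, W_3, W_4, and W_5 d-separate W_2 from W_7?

4 paths connect W_2 and W_7; each must be blocked for d-separation to hold:
Path 1: W_2 ← W_1 → W_3 → W_7
  W_1 is a fork here and W_1 is conditioned on, so the path is blocked at W_1.
Path 2: W_2 ← W_1 → W_5 ← W_4 → W_7
  W_1 is a fork here and W_1 is conditioned on, so the path is blocked at W_1.
Path 3: W_2 → W_5 ← W_1 → W_3 → W_7
  W_1 is a fork here and W_1 is conditioned on, so the path is blocked at W_1.
Path 4: W_2 → W_5 ← W_4 → W_7
  W_4 is a fork here and W_4 is conditioned on, so the path is blocked at W_4.
Every path is blocked, so W_2 and W_7 are d-separated given {W_1, W_3, W_4, W_5}.

Yes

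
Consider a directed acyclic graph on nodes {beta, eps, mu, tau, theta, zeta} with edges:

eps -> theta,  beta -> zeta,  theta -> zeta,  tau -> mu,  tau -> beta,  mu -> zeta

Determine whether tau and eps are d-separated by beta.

Yes — tau and eps are d-separated given {beta}.

Enumerating the 2 paths from tau to eps and testing each for blocking by {beta}:
Path 1: tau → beta → zeta ← theta ← eps
  beta is a chain here and beta is conditioned on, so the path is blocked at beta.
Path 2: tau → mu → zeta ← theta ← eps
  zeta is a collider here and neither zeta nor any of its descendants is conditioned on, so the collider stays closed — the path is blocked at zeta.
Since every path is blocked, d-separation holds.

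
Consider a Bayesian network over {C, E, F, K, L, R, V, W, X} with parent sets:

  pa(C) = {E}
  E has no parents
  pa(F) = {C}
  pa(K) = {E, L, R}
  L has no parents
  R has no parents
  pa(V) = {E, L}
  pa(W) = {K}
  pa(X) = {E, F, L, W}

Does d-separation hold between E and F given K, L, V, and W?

Enumerating the 6 paths from E to F and testing each for blocking by {K, L, V, W}:
  1. E → C → F — C:chain[open] ⇒ active
  2. E → X ← F — X:collider[blocks] ⇒ blocked
  3. E → V ← L → X ← F — V:collider[open]; L:fork[blocks]; X:collider[blocks] ⇒ blocked
  4. E → V ← L → K → W → X ← F — V:collider[open]; L:fork[blocks]; K:chain[blocks]; W:chain[blocks]; X:collider[blocks] ⇒ blocked
  5. E → K → W → X ← F — K:chain[blocks]; W:chain[blocks]; X:collider[blocks] ⇒ blocked
  6. E → K ← L → X ← F — K:collider[open]; L:fork[blocks]; X:collider[blocks] ⇒ blocked
Since the path E → C → F is active, E and F are not d-separated given {K, L, V, W}.

No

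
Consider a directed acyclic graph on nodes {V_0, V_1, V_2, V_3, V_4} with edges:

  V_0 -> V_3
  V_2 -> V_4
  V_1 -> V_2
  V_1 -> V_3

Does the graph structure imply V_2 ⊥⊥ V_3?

No — V_2 and V_3 are not d-separated given ∅.

The only undirected path from V_2 to V_3 is:
Path 1: V_2 ← V_1 → V_3
  V_1 is a fork and V_1 is not conditioned on — no node blocks this path, so it is active.
At least one path is unblocked, so d-separation fails.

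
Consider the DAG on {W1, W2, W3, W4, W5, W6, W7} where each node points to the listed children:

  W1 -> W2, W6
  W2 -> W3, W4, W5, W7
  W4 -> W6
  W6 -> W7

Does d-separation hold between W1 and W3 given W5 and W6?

No

Enumerating the 3 paths from W1 to W3 and testing each for blocking by {W5, W6}:
  1. W1 → W2 → W3 — W2:chain[open] ⇒ active
  2. W1 → W6 → W7 ← W2 → W3 — W6:chain[blocks]; W7:collider[blocks]; W2:fork[open] ⇒ blocked
  3. W1 → W6 ← W4 ← W2 → W3 — W6:collider[open]; W4:chain[open]; W2:fork[open] ⇒ active
Since the path W1 → W2 → W3 is active, W1 and W3 are not d-separated given {W5, W6}.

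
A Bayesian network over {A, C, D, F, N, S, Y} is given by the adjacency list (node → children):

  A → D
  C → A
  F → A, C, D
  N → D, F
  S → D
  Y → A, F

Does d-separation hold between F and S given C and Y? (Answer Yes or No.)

We examine all 5 paths between F and S:
  1. F → C → A → D ← S — C:chain[blocks]; A:chain[open]; D:collider[blocks] ⇒ blocked
  2. F ← Y → A → D ← S — Y:fork[blocks]; A:chain[open]; D:collider[blocks] ⇒ blocked
  3. F → A → D ← S — A:chain[open]; D:collider[blocks] ⇒ blocked
  4. F ← N → D ← S — N:fork[open]; D:collider[blocks] ⇒ blocked
  5. F → D ← S — D:collider[blocks] ⇒ blocked
Every path is blocked, so F and S are d-separated given {C, Y}.

Yes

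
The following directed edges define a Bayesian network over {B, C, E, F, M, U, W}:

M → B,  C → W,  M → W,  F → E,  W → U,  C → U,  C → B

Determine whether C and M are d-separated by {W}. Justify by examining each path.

No

There are 3 undirected paths between C and M; checking each against the conditioning set {W}:
  1. C → B ← M — B:collider[blocks] ⇒ blocked
  2. C → U ← W ← M — U:collider[blocks]; W:chain[blocks] ⇒ blocked
  3. C → W ← M — W:collider[open] ⇒ active
Because an active path exists, C and M are not d-separated.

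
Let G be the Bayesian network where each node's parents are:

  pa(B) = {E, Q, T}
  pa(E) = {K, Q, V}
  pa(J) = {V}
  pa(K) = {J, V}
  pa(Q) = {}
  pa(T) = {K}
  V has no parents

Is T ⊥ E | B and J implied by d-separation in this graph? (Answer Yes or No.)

No

Enumerating the 5 paths from T to E and testing each for blocking by {B, J}:
Path 1: T → B ← Q → E
  B is a collider and B is conditioned on, which opens it; Q is a fork and Q is not conditioned on — no node blocks this path, so it is active.
Path 2: T → B ← E
  B is a collider and B is conditioned on, which opens it — no node blocks this path, so it is active.
Path 3: T ← K ← V → E
  K is a chain and K is not conditioned on; V is a fork and V is not conditioned on — no node blocks this path, so it is active.
Path 4: T ← K → E
  K is a fork and K is not conditioned on — no node blocks this path, so it is active.
Path 5: T ← K ← J ← V → E
  J is a chain here and J is conditioned on, so the path is blocked at J.
Because an active path exists, T and E are not d-separated.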